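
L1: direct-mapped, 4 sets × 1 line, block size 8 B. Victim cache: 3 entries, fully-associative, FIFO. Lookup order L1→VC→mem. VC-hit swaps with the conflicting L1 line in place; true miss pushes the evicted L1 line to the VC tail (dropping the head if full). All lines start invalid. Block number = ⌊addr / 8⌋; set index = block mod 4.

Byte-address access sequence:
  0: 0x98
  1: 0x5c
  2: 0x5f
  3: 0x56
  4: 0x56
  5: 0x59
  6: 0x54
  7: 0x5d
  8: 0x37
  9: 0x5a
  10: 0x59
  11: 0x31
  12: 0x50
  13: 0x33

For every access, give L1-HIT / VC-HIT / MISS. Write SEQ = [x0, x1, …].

#0 0x98→b19/s3 MISS; vc=[]
#1 0x5c→b11/s3 MISS; vc=[19]
#2 0x5f→b11/s3 L1-HIT; vc=[19]
#3 0x56→b10/s2 MISS; vc=[19]
#4 0x56→b10/s2 L1-HIT; vc=[19]
#5 0x59→b11/s3 L1-HIT; vc=[19]
#6 0x54→b10/s2 L1-HIT; vc=[19]
#7 0x5d→b11/s3 L1-HIT; vc=[19]
#8 0x37→b6/s2 MISS; vc=[19,10]
#9 0x5a→b11/s3 L1-HIT; vc=[19,10]
#10 0x59→b11/s3 L1-HIT; vc=[19,10]
#11 0x31→b6/s2 L1-HIT; vc=[19,10]
#12 0x50→b10/s2 VC-HIT; vc=[19,6]
#13 0x33→b6/s2 VC-HIT; vc=[19,10]

SEQ = [MISS, MISS, L1-HIT, MISS, L1-HIT, L1-HIT, L1-HIT, L1-HIT, MISS, L1-HIT, L1-HIT, L1-HIT, VC-HIT, VC-HIT]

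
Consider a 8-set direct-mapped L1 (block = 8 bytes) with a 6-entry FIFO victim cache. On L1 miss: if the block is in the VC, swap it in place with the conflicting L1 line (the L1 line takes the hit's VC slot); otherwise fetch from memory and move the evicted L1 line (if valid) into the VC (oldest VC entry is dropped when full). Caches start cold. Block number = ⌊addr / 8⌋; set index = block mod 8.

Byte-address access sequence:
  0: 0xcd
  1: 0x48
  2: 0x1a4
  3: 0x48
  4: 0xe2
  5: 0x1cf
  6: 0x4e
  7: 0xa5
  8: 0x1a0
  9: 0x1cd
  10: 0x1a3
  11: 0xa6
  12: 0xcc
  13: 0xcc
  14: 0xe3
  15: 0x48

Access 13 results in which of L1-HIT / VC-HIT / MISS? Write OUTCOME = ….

  [0] addr=0xcd blk=25 s=1: MISS | VC []
  [1] addr=0x48 blk=9 s=1: MISS | VC [25]
  [2] addr=0x1a4 blk=52 s=4: MISS | VC [25]
  [3] addr=0x48 blk=9 s=1: L1-HIT | VC [25]
  [4] addr=0xe2 blk=28 s=4: MISS | VC [25, 52]
  [5] addr=0x1cf blk=57 s=1: MISS | VC [25, 52, 9]
  [6] addr=0x4e blk=9 s=1: VC-HIT | VC [25, 52, 57]
  [7] addr=0xa5 blk=20 s=4: MISS | VC [25, 52, 57, 28]
  [8] addr=0x1a0 blk=52 s=4: VC-HIT | VC [25, 20, 57, 28]
  [9] addr=0x1cd blk=57 s=1: VC-HIT | VC [25, 20, 9, 28]
  [10] addr=0x1a3 blk=52 s=4: L1-HIT | VC [25, 20, 9, 28]
  [11] addr=0xa6 blk=20 s=4: VC-HIT | VC [25, 52, 9, 28]
  [12] addr=0xcc blk=25 s=1: VC-HIT | VC [57, 52, 9, 28]
  [13] addr=0xcc blk=25 s=1: L1-HIT | VC [57, 52, 9, 28]
  [14] addr=0xe3 blk=28 s=4: VC-HIT | VC [57, 52, 9, 20]
  [15] addr=0x48 blk=9 s=1: VC-HIT | VC [57, 52, 25, 20]

OUTCOME = L1-HIT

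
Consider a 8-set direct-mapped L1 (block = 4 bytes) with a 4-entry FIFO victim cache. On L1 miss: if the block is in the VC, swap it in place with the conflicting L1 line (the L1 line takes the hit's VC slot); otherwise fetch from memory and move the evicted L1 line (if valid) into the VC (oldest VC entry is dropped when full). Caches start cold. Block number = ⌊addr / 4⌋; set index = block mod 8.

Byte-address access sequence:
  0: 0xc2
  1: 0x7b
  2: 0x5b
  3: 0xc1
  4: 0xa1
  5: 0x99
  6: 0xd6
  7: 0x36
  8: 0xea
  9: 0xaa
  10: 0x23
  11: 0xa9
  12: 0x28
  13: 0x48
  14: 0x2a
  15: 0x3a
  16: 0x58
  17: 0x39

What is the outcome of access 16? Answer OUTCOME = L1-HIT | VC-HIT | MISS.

OUTCOME = MISS

  [0] addr=0xc2 blk=48 s=0: MISS | VC []
  [1] addr=0x7b blk=30 s=6: MISS | VC []
  [2] addr=0x5b blk=22 s=6: MISS | VC [30]
  [3] addr=0xc1 blk=48 s=0: L1-HIT | VC [30]
  [4] addr=0xa1 blk=40 s=0: MISS | VC [30, 48]
  [5] addr=0x99 blk=38 s=6: MISS | VC [30, 48, 22]
  [6] addr=0xd6 blk=53 s=5: MISS | VC [30, 48, 22]
  [7] addr=0x36 blk=13 s=5: MISS | VC [30, 48, 22, 53]
  [8] addr=0xea blk=58 s=2: MISS | VC [30, 48, 22, 53]
  [9] addr=0xaa blk=42 s=2: MISS | VC [48, 22, 53, 58]
  [10] addr=0x23 blk=8 s=0: MISS | VC [22, 53, 58, 40]
  [11] addr=0xa9 blk=42 s=2: L1-HIT | VC [22, 53, 58, 40]
  [12] addr=0x28 blk=10 s=2: MISS | VC [53, 58, 40, 42]
  [13] addr=0x48 blk=18 s=2: MISS | VC [58, 40, 42, 10]
  [14] addr=0x2a blk=10 s=2: VC-HIT | VC [58, 40, 42, 18]
  [15] addr=0x3a blk=14 s=6: MISS | VC [40, 42, 18, 38]
  [16] addr=0x58 blk=22 s=6: MISS | VC [42, 18, 38, 14]
  [17] addr=0x39 blk=14 s=6: VC-HIT | VC [42, 18, 38, 22]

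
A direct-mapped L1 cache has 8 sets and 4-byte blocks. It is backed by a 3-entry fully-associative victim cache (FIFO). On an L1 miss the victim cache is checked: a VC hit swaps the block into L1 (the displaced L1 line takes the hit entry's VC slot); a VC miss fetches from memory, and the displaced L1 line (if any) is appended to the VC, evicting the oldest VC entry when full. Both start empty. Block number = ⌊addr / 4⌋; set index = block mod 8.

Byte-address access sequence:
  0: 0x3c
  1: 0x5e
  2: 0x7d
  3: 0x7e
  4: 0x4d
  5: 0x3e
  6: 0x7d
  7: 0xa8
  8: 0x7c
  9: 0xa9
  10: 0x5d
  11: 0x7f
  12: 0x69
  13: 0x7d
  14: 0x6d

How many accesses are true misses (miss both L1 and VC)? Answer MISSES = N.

0: 0x3c (blk 15, set 7) → MISS  vc=[]
1: 0x5e (blk 23, set 7) → MISS  vc=[15]
2: 0x7d (blk 31, set 7) → MISS  vc=[15, 23]
3: 0x7e (blk 31, set 7) → L1-HIT  vc=[15, 23]
4: 0x4d (blk 19, set 3) → MISS  vc=[15, 23]
5: 0x3e (blk 15, set 7) → VC-HIT  vc=[31, 23]
6: 0x7d (blk 31, set 7) → VC-HIT  vc=[15, 23]
7: 0xa8 (blk 42, set 2) → MISS  vc=[15, 23]
8: 0x7c (blk 31, set 7) → L1-HIT  vc=[15, 23]
9: 0xa9 (blk 42, set 2) → L1-HIT  vc=[15, 23]
10: 0x5d (blk 23, set 7) → VC-HIT  vc=[15, 31]
11: 0x7f (blk 31, set 7) → VC-HIT  vc=[15, 23]
12: 0x69 (blk 26, set 2) → MISS  vc=[15, 23, 42]
13: 0x7d (blk 31, set 7) → L1-HIT  vc=[15, 23, 42]
14: 0x6d (blk 27, set 3) → MISS  vc=[23, 42, 19]

MISSES = 7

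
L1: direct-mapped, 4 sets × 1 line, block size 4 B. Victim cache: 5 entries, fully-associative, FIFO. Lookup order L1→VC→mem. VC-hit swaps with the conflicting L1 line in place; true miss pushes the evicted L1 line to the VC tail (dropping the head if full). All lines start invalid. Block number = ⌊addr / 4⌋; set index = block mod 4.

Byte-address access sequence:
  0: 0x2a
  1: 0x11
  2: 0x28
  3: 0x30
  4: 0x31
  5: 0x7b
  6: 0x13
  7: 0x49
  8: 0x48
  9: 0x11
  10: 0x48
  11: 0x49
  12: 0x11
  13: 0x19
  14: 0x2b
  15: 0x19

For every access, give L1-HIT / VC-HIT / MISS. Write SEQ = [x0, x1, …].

  [0] addr=0x2a blk=10 s=2: MISS | VC []
  [1] addr=0x11 blk=4 s=0: MISS | VC []
  [2] addr=0x28 blk=10 s=2: L1-HIT | VC []
  [3] addr=0x30 blk=12 s=0: MISS | VC [4]
  [4] addr=0x31 blk=12 s=0: L1-HIT | VC [4]
  [5] addr=0x7b blk=30 s=2: MISS | VC [4, 10]
  [6] addr=0x13 blk=4 s=0: VC-HIT | VC [12, 10]
  [7] addr=0x49 blk=18 s=2: MISS | VC [12, 10, 30]
  [8] addr=0x48 blk=18 s=2: L1-HIT | VC [12, 10, 30]
  [9] addr=0x11 blk=4 s=0: L1-HIT | VC [12, 10, 30]
  [10] addr=0x48 blk=18 s=2: L1-HIT | VC [12, 10, 30]
  [11] addr=0x49 blk=18 s=2: L1-HIT | VC [12, 10, 30]
  [12] addr=0x11 blk=4 s=0: L1-HIT | VC [12, 10, 30]
  [13] addr=0x19 blk=6 s=2: MISS | VC [12, 10, 30, 18]
  [14] addr=0x2b blk=10 s=2: VC-HIT | VC [12, 6, 30, 18]
  [15] addr=0x19 blk=6 s=2: VC-HIT | VC [12, 10, 30, 18]

SEQ = [MISS, MISS, L1-HIT, MISS, L1-HIT, MISS, VC-HIT, MISS, L1-HIT, L1-HIT, L1-HIT, L1-HIT, L1-HIT, MISS, VC-HIT, VC-HIT]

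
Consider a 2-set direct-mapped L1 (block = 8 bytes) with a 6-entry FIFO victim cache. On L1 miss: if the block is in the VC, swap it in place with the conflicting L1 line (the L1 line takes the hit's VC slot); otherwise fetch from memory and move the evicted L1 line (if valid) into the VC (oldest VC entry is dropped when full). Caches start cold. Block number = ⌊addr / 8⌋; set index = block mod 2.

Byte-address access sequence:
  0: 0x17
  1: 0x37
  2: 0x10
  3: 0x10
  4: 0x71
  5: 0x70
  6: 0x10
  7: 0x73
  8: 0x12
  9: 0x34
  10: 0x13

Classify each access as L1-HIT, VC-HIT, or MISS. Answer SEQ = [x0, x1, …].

#0 0x17→b2/s0 MISS; vc=[]
#1 0x37→b6/s0 MISS; vc=[2]
#2 0x10→b2/s0 VC-HIT; vc=[6]
#3 0x10→b2/s0 L1-HIT; vc=[6]
#4 0x71→b14/s0 MISS; vc=[6,2]
#5 0x70→b14/s0 L1-HIT; vc=[6,2]
#6 0x10→b2/s0 VC-HIT; vc=[6,14]
#7 0x73→b14/s0 VC-HIT; vc=[6,2]
#8 0x12→b2/s0 VC-HIT; vc=[6,14]
#9 0x34→b6/s0 VC-HIT; vc=[2,14]
#10 0x13→b2/s0 VC-HIT; vc=[6,14]

SEQ = [MISS, MISS, VC-HIT, L1-HIT, MISS, L1-HIT, VC-HIT, VC-HIT, VC-HIT, VC-HIT, VC-HIT]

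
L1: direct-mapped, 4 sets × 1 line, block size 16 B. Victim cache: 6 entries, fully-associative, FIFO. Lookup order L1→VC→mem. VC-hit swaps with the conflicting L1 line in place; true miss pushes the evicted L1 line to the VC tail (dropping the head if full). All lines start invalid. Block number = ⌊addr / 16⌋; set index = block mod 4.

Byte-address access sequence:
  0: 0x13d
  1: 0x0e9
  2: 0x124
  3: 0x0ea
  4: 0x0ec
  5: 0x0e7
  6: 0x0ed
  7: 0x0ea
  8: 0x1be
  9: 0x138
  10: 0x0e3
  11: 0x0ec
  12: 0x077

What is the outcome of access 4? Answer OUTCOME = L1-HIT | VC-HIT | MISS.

#0 0x13d→b19/s3 MISS; vc=[]
#1 0xe9→b14/s2 MISS; vc=[]
#2 0x124→b18/s2 MISS; vc=[14]
#3 0xea→b14/s2 VC-HIT; vc=[18]
#4 0xec→b14/s2 L1-HIT; vc=[18]
#5 0xe7→b14/s2 L1-HIT; vc=[18]
#6 0xed→b14/s2 L1-HIT; vc=[18]
#7 0xea→b14/s2 L1-HIT; vc=[18]
#8 0x1be→b27/s3 MISS; vc=[18,19]
#9 0x138→b19/s3 VC-HIT; vc=[18,27]
#10 0xe3→b14/s2 L1-HIT; vc=[18,27]
#11 0xec→b14/s2 L1-HIT; vc=[18,27]
#12 0x77→b7/s3 MISS; vc=[18,27,19]

OUTCOME = L1-HIT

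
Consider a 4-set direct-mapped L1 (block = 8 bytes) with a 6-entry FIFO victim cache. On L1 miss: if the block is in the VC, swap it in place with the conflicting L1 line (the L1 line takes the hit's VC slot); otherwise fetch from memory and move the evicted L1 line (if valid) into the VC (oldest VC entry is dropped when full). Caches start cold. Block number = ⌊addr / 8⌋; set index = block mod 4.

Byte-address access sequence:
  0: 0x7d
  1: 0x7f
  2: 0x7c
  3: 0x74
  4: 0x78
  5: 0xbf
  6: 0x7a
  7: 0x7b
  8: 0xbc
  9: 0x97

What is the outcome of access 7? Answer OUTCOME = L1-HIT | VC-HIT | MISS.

  [0] addr=0x7d blk=15 s=3: MISS | VC []
  [1] addr=0x7f blk=15 s=3: L1-HIT | VC []
  [2] addr=0x7c blk=15 s=3: L1-HIT | VC []
  [3] addr=0x74 blk=14 s=2: MISS | VC []
  [4] addr=0x78 blk=15 s=3: L1-HIT | VC []
  [5] addr=0xbf blk=23 s=3: MISS | VC [15]
  [6] addr=0x7a blk=15 s=3: VC-HIT | VC [23]
  [7] addr=0x7b blk=15 s=3: L1-HIT | VC [23]
  [8] addr=0xbc blk=23 s=3: VC-HIT | VC [15]
  [9] addr=0x97 blk=18 s=2: MISS | VC [15, 14]

OUTCOME = L1-HIT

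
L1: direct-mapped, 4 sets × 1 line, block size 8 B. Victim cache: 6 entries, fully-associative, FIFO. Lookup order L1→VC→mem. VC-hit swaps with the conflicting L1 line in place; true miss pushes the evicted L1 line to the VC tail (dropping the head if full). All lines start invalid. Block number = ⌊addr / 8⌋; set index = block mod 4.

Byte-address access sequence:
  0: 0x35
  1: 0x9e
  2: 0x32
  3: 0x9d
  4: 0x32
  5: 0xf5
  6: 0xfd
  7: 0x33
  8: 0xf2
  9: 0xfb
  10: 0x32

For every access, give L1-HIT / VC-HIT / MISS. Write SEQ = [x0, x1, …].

  [0] addr=0x35 blk=6 s=2: MISS | VC []
  [1] addr=0x9e blk=19 s=3: MISS | VC []
  [2] addr=0x32 blk=6 s=2: L1-HIT | VC []
  [3] addr=0x9d blk=19 s=3: L1-HIT | VC []
  [4] addr=0x32 blk=6 s=2: L1-HIT | VC []
  [5] addr=0xf5 blk=30 s=2: MISS | VC [6]
  [6] addr=0xfd blk=31 s=3: MISS | VC [6, 19]
  [7] addr=0x33 blk=6 s=2: VC-HIT | VC [30, 19]
  [8] addr=0xf2 blk=30 s=2: VC-HIT | VC [6, 19]
  [9] addr=0xfb blk=31 s=3: L1-HIT | VC [6, 19]
  [10] addr=0x32 blk=6 s=2: VC-HIT | VC [30, 19]

SEQ = [MISS, MISS, L1-HIT, L1-HIT, L1-HIT, MISS, MISS, VC-HIT, VC-HIT, L1-HIT, VC-HIT]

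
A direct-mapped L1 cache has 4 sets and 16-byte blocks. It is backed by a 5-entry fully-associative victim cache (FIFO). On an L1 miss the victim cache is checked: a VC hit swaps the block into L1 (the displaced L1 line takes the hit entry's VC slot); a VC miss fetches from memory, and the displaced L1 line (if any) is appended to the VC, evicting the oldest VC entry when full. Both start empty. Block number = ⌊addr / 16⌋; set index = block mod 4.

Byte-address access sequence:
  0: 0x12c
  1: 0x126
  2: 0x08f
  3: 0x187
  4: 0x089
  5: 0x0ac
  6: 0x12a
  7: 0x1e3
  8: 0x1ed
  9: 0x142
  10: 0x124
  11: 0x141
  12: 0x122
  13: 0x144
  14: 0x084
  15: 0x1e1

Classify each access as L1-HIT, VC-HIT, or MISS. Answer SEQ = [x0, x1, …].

0: 0x12c (blk 18, set 2) → MISS  vc=[]
1: 0x126 (blk 18, set 2) → L1-HIT  vc=[]
2: 0x8f (blk 8, set 0) → MISS  vc=[]
3: 0x187 (blk 24, set 0) → MISS  vc=[8]
4: 0x89 (blk 8, set 0) → VC-HIT  vc=[24]
5: 0xac (blk 10, set 2) → MISS  vc=[24, 18]
6: 0x12a (blk 18, set 2) → VC-HIT  vc=[24, 10]
7: 0x1e3 (blk 30, set 2) → MISS  vc=[24, 10, 18]
8: 0x1ed (blk 30, set 2) → L1-HIT  vc=[24, 10, 18]
9: 0x142 (blk 20, set 0) → MISS  vc=[24, 10, 18, 8]
10: 0x124 (blk 18, set 2) → VC-HIT  vc=[24, 10, 30, 8]
11: 0x141 (blk 20, set 0) → L1-HIT  vc=[24, 10, 30, 8]
12: 0x122 (blk 18, set 2) → L1-HIT  vc=[24, 10, 30, 8]
13: 0x144 (blk 20, set 0) → L1-HIT  vc=[24, 10, 30, 8]
14: 0x84 (blk 8, set 0) → VC-HIT  vc=[24, 10, 30, 20]
15: 0x1e1 (blk 30, set 2) → VC-HIT  vc=[24, 10, 18, 20]

SEQ = [MISS, L1-HIT, MISS, MISS, VC-HIT, MISS, VC-HIT, MISS, L1-HIT, MISS, VC-HIT, L1-HIT, L1-HIT, L1-HIT, VC-HIT, VC-HIT]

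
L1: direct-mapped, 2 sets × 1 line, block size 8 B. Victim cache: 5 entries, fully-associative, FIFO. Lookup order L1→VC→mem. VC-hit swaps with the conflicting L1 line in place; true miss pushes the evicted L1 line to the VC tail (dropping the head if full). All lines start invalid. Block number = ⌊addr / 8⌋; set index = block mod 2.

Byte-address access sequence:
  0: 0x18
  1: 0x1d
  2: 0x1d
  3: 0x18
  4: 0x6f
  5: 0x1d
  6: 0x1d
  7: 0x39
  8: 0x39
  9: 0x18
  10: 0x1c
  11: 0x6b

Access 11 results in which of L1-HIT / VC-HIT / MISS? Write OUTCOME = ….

0: 0x18 (blk 3, set 1) → MISS  vc=[]
1: 0x1d (blk 3, set 1) → L1-HIT  vc=[]
2: 0x1d (blk 3, set 1) → L1-HIT  vc=[]
3: 0x18 (blk 3, set 1) → L1-HIT  vc=[]
4: 0x6f (blk 13, set 1) → MISS  vc=[3]
5: 0x1d (blk 3, set 1) → VC-HIT  vc=[13]
6: 0x1d (blk 3, set 1) → L1-HIT  vc=[13]
7: 0x39 (blk 7, set 1) → MISS  vc=[13, 3]
8: 0x39 (blk 7, set 1) → L1-HIT  vc=[13, 3]
9: 0x18 (blk 3, set 1) → VC-HIT  vc=[13, 7]
10: 0x1c (blk 3, set 1) → L1-HIT  vc=[13, 7]
11: 0x6b (blk 13, set 1) → VC-HIT  vc=[3, 7]

OUTCOME = VC-HIT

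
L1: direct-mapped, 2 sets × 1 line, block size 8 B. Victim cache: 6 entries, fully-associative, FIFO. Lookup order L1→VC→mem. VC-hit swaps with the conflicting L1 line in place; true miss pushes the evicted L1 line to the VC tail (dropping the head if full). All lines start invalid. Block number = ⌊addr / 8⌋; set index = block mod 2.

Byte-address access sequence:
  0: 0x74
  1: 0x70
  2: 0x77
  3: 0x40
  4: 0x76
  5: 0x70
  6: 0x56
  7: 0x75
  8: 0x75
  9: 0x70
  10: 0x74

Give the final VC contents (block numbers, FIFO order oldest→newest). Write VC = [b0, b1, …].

VC = [8, 10]

#0 0x74→b14/s0 MISS; vc=[]
#1 0x70→b14/s0 L1-HIT; vc=[]
#2 0x77→b14/s0 L1-HIT; vc=[]
#3 0x40→b8/s0 MISS; vc=[14]
#4 0x76→b14/s0 VC-HIT; vc=[8]
#5 0x70→b14/s0 L1-HIT; vc=[8]
#6 0x56→b10/s0 MISS; vc=[8,14]
#7 0x75→b14/s0 VC-HIT; vc=[8,10]
#8 0x75→b14/s0 L1-HIT; vc=[8,10]
#9 0x70→b14/s0 L1-HIT; vc=[8,10]
#10 0x74→b14/s0 L1-HIT; vc=[8,10]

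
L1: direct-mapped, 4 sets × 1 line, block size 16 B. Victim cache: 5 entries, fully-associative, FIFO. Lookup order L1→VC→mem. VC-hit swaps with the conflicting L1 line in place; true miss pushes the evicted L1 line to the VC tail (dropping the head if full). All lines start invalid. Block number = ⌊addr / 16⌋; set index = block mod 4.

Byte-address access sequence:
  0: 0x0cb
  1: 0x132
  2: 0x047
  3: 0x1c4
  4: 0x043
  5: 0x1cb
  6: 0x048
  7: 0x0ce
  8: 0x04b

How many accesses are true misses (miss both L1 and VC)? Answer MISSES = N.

MISSES = 4

#0 0xcb→b12/s0 MISS; vc=[]
#1 0x132→b19/s3 MISS; vc=[]
#2 0x47→b4/s0 MISS; vc=[12]
#3 0x1c4→b28/s0 MISS; vc=[12,4]
#4 0x43→b4/s0 VC-HIT; vc=[12,28]
#5 0x1cb→b28/s0 VC-HIT; vc=[12,4]
#6 0x48→b4/s0 VC-HIT; vc=[12,28]
#7 0xce→b12/s0 VC-HIT; vc=[4,28]
#8 0x4b→b4/s0 VC-HIT; vc=[12,28]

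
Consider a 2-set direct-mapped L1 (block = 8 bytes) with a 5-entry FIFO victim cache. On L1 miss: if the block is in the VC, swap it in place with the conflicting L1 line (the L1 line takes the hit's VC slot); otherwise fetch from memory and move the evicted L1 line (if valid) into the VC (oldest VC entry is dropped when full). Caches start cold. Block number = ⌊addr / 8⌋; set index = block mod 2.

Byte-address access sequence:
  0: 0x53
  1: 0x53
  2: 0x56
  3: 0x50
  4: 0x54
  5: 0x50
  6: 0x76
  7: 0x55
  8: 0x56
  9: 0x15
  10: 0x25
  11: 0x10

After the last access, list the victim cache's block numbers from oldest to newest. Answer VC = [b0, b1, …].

VC = [14, 10, 4]

  [0] addr=0x53 blk=10 s=0: MISS | VC []
  [1] addr=0x53 blk=10 s=0: L1-HIT | VC []
  [2] addr=0x56 blk=10 s=0: L1-HIT | VC []
  [3] addr=0x50 blk=10 s=0: L1-HIT | VC []
  [4] addr=0x54 blk=10 s=0: L1-HIT | VC []
  [5] addr=0x50 blk=10 s=0: L1-HIT | VC []
  [6] addr=0x76 blk=14 s=0: MISS | VC [10]
  [7] addr=0x55 blk=10 s=0: VC-HIT | VC [14]
  [8] addr=0x56 blk=10 s=0: L1-HIT | VC [14]
  [9] addr=0x15 blk=2 s=0: MISS | VC [14, 10]
  [10] addr=0x25 blk=4 s=0: MISS | VC [14, 10, 2]
  [11] addr=0x10 blk=2 s=0: VC-HIT | VC [14, 10, 4]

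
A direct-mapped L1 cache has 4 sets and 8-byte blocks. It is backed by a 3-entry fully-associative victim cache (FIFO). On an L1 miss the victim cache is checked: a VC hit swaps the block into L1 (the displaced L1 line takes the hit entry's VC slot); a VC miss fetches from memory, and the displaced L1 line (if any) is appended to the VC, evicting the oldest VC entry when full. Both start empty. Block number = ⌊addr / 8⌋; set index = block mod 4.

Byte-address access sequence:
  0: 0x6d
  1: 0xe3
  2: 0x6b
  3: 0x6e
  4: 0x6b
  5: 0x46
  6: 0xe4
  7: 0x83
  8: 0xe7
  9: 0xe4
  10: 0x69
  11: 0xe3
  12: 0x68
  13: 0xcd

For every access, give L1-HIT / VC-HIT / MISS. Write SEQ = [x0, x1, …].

  [0] addr=0x6d blk=13 s=1: MISS | VC []
  [1] addr=0xe3 blk=28 s=0: MISS | VC []
  [2] addr=0x6b blk=13 s=1: L1-HIT | VC []
  [3] addr=0x6e blk=13 s=1: L1-HIT | VC []
  [4] addr=0x6b blk=13 s=1: L1-HIT | VC []
  [5] addr=0x46 blk=8 s=0: MISS | VC [28]
  [6] addr=0xe4 blk=28 s=0: VC-HIT | VC [8]
  [7] addr=0x83 blk=16 s=0: MISS | VC [8, 28]
  [8] addr=0xe7 blk=28 s=0: VC-HIT | VC [8, 16]
  [9] addr=0xe4 blk=28 s=0: L1-HIT | VC [8, 16]
  [10] addr=0x69 blk=13 s=1: L1-HIT | VC [8, 16]
  [11] addr=0xe3 blk=28 s=0: L1-HIT | VC [8, 16]
  [12] addr=0x68 blk=13 s=1: L1-HIT | VC [8, 16]
  [13] addr=0xcd blk=25 s=1: MISS | VC [8, 16, 13]

SEQ = [MISS, MISS, L1-HIT, L1-HIT, L1-HIT, MISS, VC-HIT, MISS, VC-HIT, L1-HIT, L1-HIT, L1-HIT, L1-HIT, MISS]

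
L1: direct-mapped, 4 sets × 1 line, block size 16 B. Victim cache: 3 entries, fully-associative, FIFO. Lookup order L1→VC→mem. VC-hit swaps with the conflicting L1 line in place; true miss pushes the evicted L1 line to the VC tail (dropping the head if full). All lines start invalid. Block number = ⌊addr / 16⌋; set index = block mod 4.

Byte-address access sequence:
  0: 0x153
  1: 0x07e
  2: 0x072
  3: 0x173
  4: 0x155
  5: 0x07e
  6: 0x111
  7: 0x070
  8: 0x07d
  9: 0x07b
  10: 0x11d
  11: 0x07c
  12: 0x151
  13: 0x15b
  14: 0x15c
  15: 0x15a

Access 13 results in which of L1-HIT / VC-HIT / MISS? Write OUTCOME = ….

OUTCOME = L1-HIT

0: 0x153 (blk 21, set 1) → MISS  vc=[]
1: 0x7e (blk 7, set 3) → MISS  vc=[]
2: 0x72 (blk 7, set 3) → L1-HIT  vc=[]
3: 0x173 (blk 23, set 3) → MISS  vc=[7]
4: 0x155 (blk 21, set 1) → L1-HIT  vc=[7]
5: 0x7e (blk 7, set 3) → VC-HIT  vc=[23]
6: 0x111 (blk 17, set 1) → MISS  vc=[23, 21]
7: 0x70 (blk 7, set 3) → L1-HIT  vc=[23, 21]
8: 0x7d (blk 7, set 3) → L1-HIT  vc=[23, 21]
9: 0x7b (blk 7, set 3) → L1-HIT  vc=[23, 21]
10: 0x11d (blk 17, set 1) → L1-HIT  vc=[23, 21]
11: 0x7c (blk 7, set 3) → L1-HIT  vc=[23, 21]
12: 0x151 (blk 21, set 1) → VC-HIT  vc=[23, 17]
13: 0x15b (blk 21, set 1) → L1-HIT  vc=[23, 17]
14: 0x15c (blk 21, set 1) → L1-HIT  vc=[23, 17]
15: 0x15a (blk 21, set 1) → L1-HIT  vc=[23, 17]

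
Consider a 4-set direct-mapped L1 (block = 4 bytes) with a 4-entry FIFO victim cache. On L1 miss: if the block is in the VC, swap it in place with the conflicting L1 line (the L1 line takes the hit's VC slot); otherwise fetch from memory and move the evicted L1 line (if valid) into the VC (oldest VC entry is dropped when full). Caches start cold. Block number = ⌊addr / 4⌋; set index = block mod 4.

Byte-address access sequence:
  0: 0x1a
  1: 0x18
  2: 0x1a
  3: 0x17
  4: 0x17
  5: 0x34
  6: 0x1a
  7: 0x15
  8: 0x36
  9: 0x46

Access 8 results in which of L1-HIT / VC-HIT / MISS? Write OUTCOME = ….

0: 0x1a (blk 6, set 2) → MISS  vc=[]
1: 0x18 (blk 6, set 2) → L1-HIT  vc=[]
2: 0x1a (blk 6, set 2) → L1-HIT  vc=[]
3: 0x17 (blk 5, set 1) → MISS  vc=[]
4: 0x17 (blk 5, set 1) → L1-HIT  vc=[]
5: 0x34 (blk 13, set 1) → MISS  vc=[5]
6: 0x1a (blk 6, set 2) → L1-HIT  vc=[5]
7: 0x15 (blk 5, set 1) → VC-HIT  vc=[13]
8: 0x36 (blk 13, set 1) → VC-HIT  vc=[5]
9: 0x46 (blk 17, set 1) → MISS  vc=[5, 13]

OUTCOME = VC-HIT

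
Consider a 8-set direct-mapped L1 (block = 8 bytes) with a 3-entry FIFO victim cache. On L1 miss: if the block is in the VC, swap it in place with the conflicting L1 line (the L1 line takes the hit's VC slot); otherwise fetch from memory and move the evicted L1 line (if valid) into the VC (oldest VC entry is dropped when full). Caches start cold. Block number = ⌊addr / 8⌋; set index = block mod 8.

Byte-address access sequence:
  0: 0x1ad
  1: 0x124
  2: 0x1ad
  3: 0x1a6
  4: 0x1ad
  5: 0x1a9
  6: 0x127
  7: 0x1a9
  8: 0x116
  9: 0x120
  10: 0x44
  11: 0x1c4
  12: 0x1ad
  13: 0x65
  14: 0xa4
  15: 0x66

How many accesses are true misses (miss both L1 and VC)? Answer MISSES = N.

MISSES = 8

#0 0x1ad→b53/s5 MISS; vc=[]
#1 0x124→b36/s4 MISS; vc=[]
#2 0x1ad→b53/s5 L1-HIT; vc=[]
#3 0x1a6→b52/s4 MISS; vc=[36]
#4 0x1ad→b53/s5 L1-HIT; vc=[36]
#5 0x1a9→b53/s5 L1-HIT; vc=[36]
#6 0x127→b36/s4 VC-HIT; vc=[52]
#7 0x1a9→b53/s5 L1-HIT; vc=[52]
#8 0x116→b34/s2 MISS; vc=[52]
#9 0x120→b36/s4 L1-HIT; vc=[52]
#10 0x44→b8/s0 MISS; vc=[52]
#11 0x1c4→b56/s0 MISS; vc=[52,8]
#12 0x1ad→b53/s5 L1-HIT; vc=[52,8]
#13 0x65→b12/s4 MISS; vc=[52,8,36]
#14 0xa4→b20/s4 MISS; vc=[8,36,12]
#15 0x66→b12/s4 VC-HIT; vc=[8,36,20]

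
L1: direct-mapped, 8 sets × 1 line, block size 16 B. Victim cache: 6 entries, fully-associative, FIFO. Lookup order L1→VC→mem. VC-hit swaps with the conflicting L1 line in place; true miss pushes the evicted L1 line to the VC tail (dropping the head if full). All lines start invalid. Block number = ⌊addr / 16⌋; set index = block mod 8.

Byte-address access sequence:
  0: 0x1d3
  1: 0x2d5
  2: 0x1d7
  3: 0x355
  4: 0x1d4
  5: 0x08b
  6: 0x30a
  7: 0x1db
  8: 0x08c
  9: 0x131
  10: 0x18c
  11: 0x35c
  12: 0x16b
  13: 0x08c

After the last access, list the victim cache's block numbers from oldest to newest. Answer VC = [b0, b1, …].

0: 0x1d3 (blk 29, set 5) → MISS  vc=[]
1: 0x2d5 (blk 45, set 5) → MISS  vc=[29]
2: 0x1d7 (blk 29, set 5) → VC-HIT  vc=[45]
3: 0x355 (blk 53, set 5) → MISS  vc=[45, 29]
4: 0x1d4 (blk 29, set 5) → VC-HIT  vc=[45, 53]
5: 0x8b (blk 8, set 0) → MISS  vc=[45, 53]
6: 0x30a (blk 48, set 0) → MISS  vc=[45, 53, 8]
7: 0x1db (blk 29, set 5) → L1-HIT  vc=[45, 53, 8]
8: 0x8c (blk 8, set 0) → VC-HIT  vc=[45, 53, 48]
9: 0x131 (blk 19, set 3) → MISS  vc=[45, 53, 48]
10: 0x18c (blk 24, set 0) → MISS  vc=[45, 53, 48, 8]
11: 0x35c (blk 53, set 5) → VC-HIT  vc=[45, 29, 48, 8]
12: 0x16b (blk 22, set 6) → MISS  vc=[45, 29, 48, 8]
13: 0x8c (blk 8, set 0) → VC-HIT  vc=[45, 29, 48, 24]

VC = [45, 29, 48, 24]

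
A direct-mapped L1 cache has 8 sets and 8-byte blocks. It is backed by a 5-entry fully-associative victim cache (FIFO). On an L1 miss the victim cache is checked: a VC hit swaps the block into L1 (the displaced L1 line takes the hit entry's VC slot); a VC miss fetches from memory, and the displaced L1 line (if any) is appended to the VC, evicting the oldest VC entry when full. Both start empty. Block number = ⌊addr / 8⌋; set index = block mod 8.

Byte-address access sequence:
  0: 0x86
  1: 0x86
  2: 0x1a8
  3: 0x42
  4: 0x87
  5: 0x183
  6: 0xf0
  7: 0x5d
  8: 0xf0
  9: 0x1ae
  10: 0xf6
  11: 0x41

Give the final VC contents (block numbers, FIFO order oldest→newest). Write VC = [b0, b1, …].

VC = [48, 16]

  [0] addr=0x86 blk=16 s=0: MISS | VC []
  [1] addr=0x86 blk=16 s=0: L1-HIT | VC []
  [2] addr=0x1a8 blk=53 s=5: MISS | VC []
  [3] addr=0x42 blk=8 s=0: MISS | VC [16]
  [4] addr=0x87 blk=16 s=0: VC-HIT | VC [8]
  [5] addr=0x183 blk=48 s=0: MISS | VC [8, 16]
  [6] addr=0xf0 blk=30 s=6: MISS | VC [8, 16]
  [7] addr=0x5d blk=11 s=3: MISS | VC [8, 16]
  [8] addr=0xf0 blk=30 s=6: L1-HIT | VC [8, 16]
  [9] addr=0x1ae blk=53 s=5: L1-HIT | VC [8, 16]
  [10] addr=0xf6 blk=30 s=6: L1-HIT | VC [8, 16]
  [11] addr=0x41 blk=8 s=0: VC-HIT | VC [48, 16]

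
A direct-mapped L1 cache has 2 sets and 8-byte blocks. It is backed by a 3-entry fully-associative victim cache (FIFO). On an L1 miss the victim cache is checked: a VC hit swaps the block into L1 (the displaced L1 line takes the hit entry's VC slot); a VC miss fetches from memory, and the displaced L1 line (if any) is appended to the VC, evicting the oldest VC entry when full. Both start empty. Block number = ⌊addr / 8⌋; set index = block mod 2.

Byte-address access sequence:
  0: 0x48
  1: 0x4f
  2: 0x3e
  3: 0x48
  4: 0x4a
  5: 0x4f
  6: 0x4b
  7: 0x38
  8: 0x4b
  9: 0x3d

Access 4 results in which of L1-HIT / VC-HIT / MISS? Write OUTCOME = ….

#0 0x48→b9/s1 MISS; vc=[]
#1 0x4f→b9/s1 L1-HIT; vc=[]
#2 0x3e→b7/s1 MISS; vc=[9]
#3 0x48→b9/s1 VC-HIT; vc=[7]
#4 0x4a→b9/s1 L1-HIT; vc=[7]
#5 0x4f→b9/s1 L1-HIT; vc=[7]
#6 0x4b→b9/s1 L1-HIT; vc=[7]
#7 0x38→b7/s1 VC-HIT; vc=[9]
#8 0x4b→b9/s1 VC-HIT; vc=[7]
#9 0x3d→b7/s1 VC-HIT; vc=[9]

OUTCOME = L1-HIT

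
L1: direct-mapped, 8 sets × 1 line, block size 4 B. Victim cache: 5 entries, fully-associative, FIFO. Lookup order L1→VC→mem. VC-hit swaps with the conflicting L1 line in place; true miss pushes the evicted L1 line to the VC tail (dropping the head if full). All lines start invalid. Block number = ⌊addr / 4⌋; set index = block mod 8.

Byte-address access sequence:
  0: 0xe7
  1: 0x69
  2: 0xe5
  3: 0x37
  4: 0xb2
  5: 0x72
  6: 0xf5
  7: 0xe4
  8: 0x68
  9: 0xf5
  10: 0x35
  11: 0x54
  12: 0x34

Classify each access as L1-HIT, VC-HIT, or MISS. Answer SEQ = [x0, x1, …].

SEQ = [MISS, MISS, L1-HIT, MISS, MISS, MISS, MISS, L1-HIT, L1-HIT, L1-HIT, VC-HIT, MISS, VC-HIT]

0: 0xe7 (blk 57, set 1) → MISS  vc=[]
1: 0x69 (blk 26, set 2) → MISS  vc=[]
2: 0xe5 (blk 57, set 1) → L1-HIT  vc=[]
3: 0x37 (blk 13, set 5) → MISS  vc=[]
4: 0xb2 (blk 44, set 4) → MISS  vc=[]
5: 0x72 (blk 28, set 4) → MISS  vc=[44]
6: 0xf5 (blk 61, set 5) → MISS  vc=[44, 13]
7: 0xe4 (blk 57, set 1) → L1-HIT  vc=[44, 13]
8: 0x68 (blk 26, set 2) → L1-HIT  vc=[44, 13]
9: 0xf5 (blk 61, set 5) → L1-HIT  vc=[44, 13]
10: 0x35 (blk 13, set 5) → VC-HIT  vc=[44, 61]
11: 0x54 (blk 21, set 5) → MISS  vc=[44, 61, 13]
12: 0x34 (blk 13, set 5) → VC-HIT  vc=[44, 61, 21]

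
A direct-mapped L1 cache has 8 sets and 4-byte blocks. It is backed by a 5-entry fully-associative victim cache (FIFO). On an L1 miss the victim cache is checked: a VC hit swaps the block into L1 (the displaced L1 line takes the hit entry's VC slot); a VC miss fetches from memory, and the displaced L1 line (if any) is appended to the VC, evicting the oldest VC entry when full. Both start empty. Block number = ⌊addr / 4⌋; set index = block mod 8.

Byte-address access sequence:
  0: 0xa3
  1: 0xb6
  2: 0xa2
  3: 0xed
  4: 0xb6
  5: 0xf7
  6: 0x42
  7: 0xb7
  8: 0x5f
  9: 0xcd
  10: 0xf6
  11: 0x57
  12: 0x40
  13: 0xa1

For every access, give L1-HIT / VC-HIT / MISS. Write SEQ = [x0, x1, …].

SEQ = [MISS, MISS, L1-HIT, MISS, L1-HIT, MISS, MISS, VC-HIT, MISS, MISS, VC-HIT, MISS, L1-HIT, VC-HIT]

#0 0xa3→b40/s0 MISS; vc=[]
#1 0xb6→b45/s5 MISS; vc=[]
#2 0xa2→b40/s0 L1-HIT; vc=[]
#3 0xed→b59/s3 MISS; vc=[]
#4 0xb6→b45/s5 L1-HIT; vc=[]
#5 0xf7→b61/s5 MISS; vc=[45]
#6 0x42→b16/s0 MISS; vc=[45,40]
#7 0xb7→b45/s5 VC-HIT; vc=[61,40]
#8 0x5f→b23/s7 MISS; vc=[61,40]
#9 0xcd→b51/s3 MISS; vc=[61,40,59]
#10 0xf6→b61/s5 VC-HIT; vc=[45,40,59]
#11 0x57→b21/s5 MISS; vc=[45,40,59,61]
#12 0x40→b16/s0 L1-HIT; vc=[45,40,59,61]
#13 0xa1→b40/s0 VC-HIT; vc=[45,16,59,61]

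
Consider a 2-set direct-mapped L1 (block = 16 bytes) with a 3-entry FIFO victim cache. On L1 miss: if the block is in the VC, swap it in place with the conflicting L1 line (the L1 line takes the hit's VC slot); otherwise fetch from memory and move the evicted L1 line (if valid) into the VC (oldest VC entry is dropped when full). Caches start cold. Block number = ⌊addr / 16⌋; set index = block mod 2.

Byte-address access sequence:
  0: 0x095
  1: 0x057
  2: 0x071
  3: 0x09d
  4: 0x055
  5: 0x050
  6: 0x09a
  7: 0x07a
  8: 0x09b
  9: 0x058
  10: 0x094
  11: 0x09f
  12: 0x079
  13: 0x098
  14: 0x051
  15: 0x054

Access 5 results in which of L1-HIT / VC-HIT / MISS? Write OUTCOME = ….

  [0] addr=0x95 blk=9 s=1: MISS | VC []
  [1] addr=0x57 blk=5 s=1: MISS | VC [9]
  [2] addr=0x71 blk=7 s=1: MISS | VC [9, 5]
  [3] addr=0x9d blk=9 s=1: VC-HIT | VC [7, 5]
  [4] addr=0x55 blk=5 s=1: VC-HIT | VC [7, 9]
  [5] addr=0x50 blk=5 s=1: L1-HIT | VC [7, 9]
  [6] addr=0x9a blk=9 s=1: VC-HIT | VC [7, 5]
  [7] addr=0x7a blk=7 s=1: VC-HIT | VC [9, 5]
  [8] addr=0x9b blk=9 s=1: VC-HIT | VC [7, 5]
  [9] addr=0x58 blk=5 s=1: VC-HIT | VC [7, 9]
  [10] addr=0x94 blk=9 s=1: VC-HIT | VC [7, 5]
  [11] addr=0x9f blk=9 s=1: L1-HIT | VC [7, 5]
  [12] addr=0x79 blk=7 s=1: VC-HIT | VC [9, 5]
  [13] addr=0x98 blk=9 s=1: VC-HIT | VC [7, 5]
  [14] addr=0x51 blk=5 s=1: VC-HIT | VC [7, 9]
  [15] addr=0x54 blk=5 s=1: L1-HIT | VC [7, 9]

OUTCOME = L1-HIT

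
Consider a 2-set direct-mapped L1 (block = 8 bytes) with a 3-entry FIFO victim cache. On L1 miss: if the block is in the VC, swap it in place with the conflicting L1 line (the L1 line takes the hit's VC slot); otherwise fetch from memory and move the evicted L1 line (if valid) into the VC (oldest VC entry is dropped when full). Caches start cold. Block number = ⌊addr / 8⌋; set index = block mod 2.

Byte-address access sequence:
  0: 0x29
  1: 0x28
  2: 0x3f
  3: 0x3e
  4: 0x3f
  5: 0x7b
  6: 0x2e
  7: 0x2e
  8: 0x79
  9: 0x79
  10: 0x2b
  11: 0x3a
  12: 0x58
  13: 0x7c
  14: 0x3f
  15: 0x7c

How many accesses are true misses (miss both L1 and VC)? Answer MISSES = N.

MISSES = 4

0: 0x29 (blk 5, set 1) → MISS  vc=[]
1: 0x28 (blk 5, set 1) → L1-HIT  vc=[]
2: 0x3f (blk 7, set 1) → MISS  vc=[5]
3: 0x3e (blk 7, set 1) → L1-HIT  vc=[5]
4: 0x3f (blk 7, set 1) → L1-HIT  vc=[5]
5: 0x7b (blk 15, set 1) → MISS  vc=[5, 7]
6: 0x2e (blk 5, set 1) → VC-HIT  vc=[15, 7]
7: 0x2e (blk 5, set 1) → L1-HIT  vc=[15, 7]
8: 0x79 (blk 15, set 1) → VC-HIT  vc=[5, 7]
9: 0x79 (blk 15, set 1) → L1-HIT  vc=[5, 7]
10: 0x2b (blk 5, set 1) → VC-HIT  vc=[15, 7]
11: 0x3a (blk 7, set 1) → VC-HIT  vc=[15, 5]
12: 0x58 (blk 11, set 1) → MISS  vc=[15, 5, 7]
13: 0x7c (blk 15, set 1) → VC-HIT  vc=[11, 5, 7]
14: 0x3f (blk 7, set 1) → VC-HIT  vc=[11, 5, 15]
15: 0x7c (blk 15, set 1) → VC-HIT  vc=[11, 5, 7]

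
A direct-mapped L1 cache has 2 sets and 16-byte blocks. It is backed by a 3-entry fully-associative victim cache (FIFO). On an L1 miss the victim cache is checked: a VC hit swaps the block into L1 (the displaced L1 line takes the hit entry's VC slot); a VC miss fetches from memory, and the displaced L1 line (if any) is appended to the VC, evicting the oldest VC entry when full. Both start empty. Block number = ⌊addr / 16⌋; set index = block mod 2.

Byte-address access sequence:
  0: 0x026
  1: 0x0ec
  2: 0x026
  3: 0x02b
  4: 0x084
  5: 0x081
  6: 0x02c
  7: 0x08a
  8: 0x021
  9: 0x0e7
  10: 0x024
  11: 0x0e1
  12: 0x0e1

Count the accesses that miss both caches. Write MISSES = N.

MISSES = 3

#0 0x26→b2/s0 MISS; vc=[]
#1 0xec→b14/s0 MISS; vc=[2]
#2 0x26→b2/s0 VC-HIT; vc=[14]
#3 0x2b→b2/s0 L1-HIT; vc=[14]
#4 0x84→b8/s0 MISS; vc=[14,2]
#5 0x81→b8/s0 L1-HIT; vc=[14,2]
#6 0x2c→b2/s0 VC-HIT; vc=[14,8]
#7 0x8a→b8/s0 VC-HIT; vc=[14,2]
#8 0x21→b2/s0 VC-HIT; vc=[14,8]
#9 0xe7→b14/s0 VC-HIT; vc=[2,8]
#10 0x24→b2/s0 VC-HIT; vc=[14,8]
#11 0xe1→b14/s0 VC-HIT; vc=[2,8]
#12 0xe1→b14/s0 L1-HIT; vc=[2,8]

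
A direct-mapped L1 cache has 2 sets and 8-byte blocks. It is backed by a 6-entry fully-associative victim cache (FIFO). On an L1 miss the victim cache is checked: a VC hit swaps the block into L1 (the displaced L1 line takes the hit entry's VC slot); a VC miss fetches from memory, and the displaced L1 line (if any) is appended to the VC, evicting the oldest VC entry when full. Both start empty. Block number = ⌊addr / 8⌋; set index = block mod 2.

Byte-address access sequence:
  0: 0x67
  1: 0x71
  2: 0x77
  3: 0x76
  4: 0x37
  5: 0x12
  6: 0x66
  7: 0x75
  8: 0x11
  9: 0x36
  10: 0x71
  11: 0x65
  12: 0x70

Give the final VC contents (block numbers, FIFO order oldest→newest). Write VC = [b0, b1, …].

VC = [6, 12, 2]

0: 0x67 (blk 12, set 0) → MISS  vc=[]
1: 0x71 (blk 14, set 0) → MISS  vc=[12]
2: 0x77 (blk 14, set 0) → L1-HIT  vc=[12]
3: 0x76 (blk 14, set 0) → L1-HIT  vc=[12]
4: 0x37 (blk 6, set 0) → MISS  vc=[12, 14]
5: 0x12 (blk 2, set 0) → MISS  vc=[12, 14, 6]
6: 0x66 (blk 12, set 0) → VC-HIT  vc=[2, 14, 6]
7: 0x75 (blk 14, set 0) → VC-HIT  vc=[2, 12, 6]
8: 0x11 (blk 2, set 0) → VC-HIT  vc=[14, 12, 6]
9: 0x36 (blk 6, set 0) → VC-HIT  vc=[14, 12, 2]
10: 0x71 (blk 14, set 0) → VC-HIT  vc=[6, 12, 2]
11: 0x65 (blk 12, set 0) → VC-HIT  vc=[6, 14, 2]
12: 0x70 (blk 14, set 0) → VC-HIT  vc=[6, 12, 2]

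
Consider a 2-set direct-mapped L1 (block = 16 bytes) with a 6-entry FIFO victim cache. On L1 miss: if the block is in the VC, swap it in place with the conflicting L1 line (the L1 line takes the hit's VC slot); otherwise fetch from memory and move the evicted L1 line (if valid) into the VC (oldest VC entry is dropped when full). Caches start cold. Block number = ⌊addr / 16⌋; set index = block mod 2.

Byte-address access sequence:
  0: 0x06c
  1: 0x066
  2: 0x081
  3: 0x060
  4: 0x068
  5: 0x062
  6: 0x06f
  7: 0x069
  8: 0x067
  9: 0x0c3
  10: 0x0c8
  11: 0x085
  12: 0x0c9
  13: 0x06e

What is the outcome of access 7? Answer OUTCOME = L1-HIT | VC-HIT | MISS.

OUTCOME = L1-HIT

0: 0x6c (blk 6, set 0) → MISS  vc=[]
1: 0x66 (blk 6, set 0) → L1-HIT  vc=[]
2: 0x81 (blk 8, set 0) → MISS  vc=[6]
3: 0x60 (blk 6, set 0) → VC-HIT  vc=[8]
4: 0x68 (blk 6, set 0) → L1-HIT  vc=[8]
5: 0x62 (blk 6, set 0) → L1-HIT  vc=[8]
6: 0x6f (blk 6, set 0) → L1-HIT  vc=[8]
7: 0x69 (blk 6, set 0) → L1-HIT  vc=[8]
8: 0x67 (blk 6, set 0) → L1-HIT  vc=[8]
9: 0xc3 (blk 12, set 0) → MISS  vc=[8, 6]
10: 0xc8 (blk 12, set 0) → L1-HIT  vc=[8, 6]
11: 0x85 (blk 8, set 0) → VC-HIT  vc=[12, 6]
12: 0xc9 (blk 12, set 0) → VC-HIT  vc=[8, 6]
13: 0x6e (blk 6, set 0) → VC-HIT  vc=[8, 12]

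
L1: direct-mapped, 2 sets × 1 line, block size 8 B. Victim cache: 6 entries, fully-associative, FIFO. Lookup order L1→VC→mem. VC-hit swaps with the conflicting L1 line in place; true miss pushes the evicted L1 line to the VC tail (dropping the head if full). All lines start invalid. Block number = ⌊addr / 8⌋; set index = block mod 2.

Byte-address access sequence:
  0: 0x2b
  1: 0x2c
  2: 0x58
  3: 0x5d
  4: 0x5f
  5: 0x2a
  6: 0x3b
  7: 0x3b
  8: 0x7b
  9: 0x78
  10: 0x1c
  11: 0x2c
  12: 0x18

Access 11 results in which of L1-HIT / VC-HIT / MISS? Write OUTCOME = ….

OUTCOME = VC-HIT

#0 0x2b→b5/s1 MISS; vc=[]
#1 0x2c→b5/s1 L1-HIT; vc=[]
#2 0x58→b11/s1 MISS; vc=[5]
#3 0x5d→b11/s1 L1-HIT; vc=[5]
#4 0x5f→b11/s1 L1-HIT; vc=[5]
#5 0x2a→b5/s1 VC-HIT; vc=[11]
#6 0x3b→b7/s1 MISS; vc=[11,5]
#7 0x3b→b7/s1 L1-HIT; vc=[11,5]
#8 0x7b→b15/s1 MISS; vc=[11,5,7]
#9 0x78→b15/s1 L1-HIT; vc=[11,5,7]
#10 0x1c→b3/s1 MISS; vc=[11,5,7,15]
#11 0x2c→b5/s1 VC-HIT; vc=[11,3,7,15]
#12 0x18→b3/s1 VC-HIT; vc=[11,5,7,15]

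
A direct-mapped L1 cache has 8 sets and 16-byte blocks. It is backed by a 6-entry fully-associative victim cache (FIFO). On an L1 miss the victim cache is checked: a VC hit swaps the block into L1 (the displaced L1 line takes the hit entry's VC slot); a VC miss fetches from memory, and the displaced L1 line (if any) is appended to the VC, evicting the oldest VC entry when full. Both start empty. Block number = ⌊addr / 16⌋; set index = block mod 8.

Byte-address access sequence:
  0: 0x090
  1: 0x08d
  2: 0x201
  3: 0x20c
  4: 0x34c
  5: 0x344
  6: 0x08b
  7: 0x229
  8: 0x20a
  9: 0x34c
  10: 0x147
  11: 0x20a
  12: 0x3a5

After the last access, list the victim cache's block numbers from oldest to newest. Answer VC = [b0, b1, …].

VC = [8, 52, 34]

#0 0x90→b9/s1 MISS; vc=[]
#1 0x8d→b8/s0 MISS; vc=[]
#2 0x201→b32/s0 MISS; vc=[8]
#3 0x20c→b32/s0 L1-HIT; vc=[8]
#4 0x34c→b52/s4 MISS; vc=[8]
#5 0x344→b52/s4 L1-HIT; vc=[8]
#6 0x8b→b8/s0 VC-HIT; vc=[32]
#7 0x229→b34/s2 MISS; vc=[32]
#8 0x20a→b32/s0 VC-HIT; vc=[8]
#9 0x34c→b52/s4 L1-HIT; vc=[8]
#10 0x147→b20/s4 MISS; vc=[8,52]
#11 0x20a→b32/s0 L1-HIT; vc=[8,52]
#12 0x3a5→b58/s2 MISS; vc=[8,52,34]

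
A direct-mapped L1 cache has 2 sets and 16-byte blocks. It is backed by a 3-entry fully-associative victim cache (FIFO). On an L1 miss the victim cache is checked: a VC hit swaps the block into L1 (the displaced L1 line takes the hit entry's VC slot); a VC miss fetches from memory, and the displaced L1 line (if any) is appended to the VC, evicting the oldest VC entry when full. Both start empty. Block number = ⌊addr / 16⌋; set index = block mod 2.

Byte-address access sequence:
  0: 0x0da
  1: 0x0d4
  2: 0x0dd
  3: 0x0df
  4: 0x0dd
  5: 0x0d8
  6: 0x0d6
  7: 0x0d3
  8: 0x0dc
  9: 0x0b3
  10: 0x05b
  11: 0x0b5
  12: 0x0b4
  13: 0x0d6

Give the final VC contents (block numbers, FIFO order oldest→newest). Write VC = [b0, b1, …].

  [0] addr=0xda blk=13 s=1: MISS | VC []
  [1] addr=0xd4 blk=13 s=1: L1-HIT | VC []
  [2] addr=0xdd blk=13 s=1: L1-HIT | VC []
  [3] addr=0xdf blk=13 s=1: L1-HIT | VC []
  [4] addr=0xdd blk=13 s=1: L1-HIT | VC []
  [5] addr=0xd8 blk=13 s=1: L1-HIT | VC []
  [6] addr=0xd6 blk=13 s=1: L1-HIT | VC []
  [7] addr=0xd3 blk=13 s=1: L1-HIT | VC []
  [8] addr=0xdc blk=13 s=1: L1-HIT | VC []
  [9] addr=0xb3 blk=11 s=1: MISS | VC [13]
  [10] addr=0x5b blk=5 s=1: MISS | VC [13, 11]
  [11] addr=0xb5 blk=11 s=1: VC-HIT | VC [13, 5]
  [12] addr=0xb4 blk=11 s=1: L1-HIT | VC [13, 5]
  [13] addr=0xd6 blk=13 s=1: VC-HIT | VC [11, 5]

VC = [11, 5]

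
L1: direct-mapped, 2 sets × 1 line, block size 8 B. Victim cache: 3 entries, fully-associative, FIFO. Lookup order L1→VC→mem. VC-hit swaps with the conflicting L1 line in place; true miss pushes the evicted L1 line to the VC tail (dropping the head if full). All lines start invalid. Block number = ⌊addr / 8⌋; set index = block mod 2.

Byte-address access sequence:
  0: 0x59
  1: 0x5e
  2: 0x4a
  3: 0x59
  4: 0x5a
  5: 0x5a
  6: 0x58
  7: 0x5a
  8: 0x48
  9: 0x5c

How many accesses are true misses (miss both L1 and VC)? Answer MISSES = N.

#0 0x59→b11/s1 MISS; vc=[]
#1 0x5e→b11/s1 L1-HIT; vc=[]
#2 0x4a→b9/s1 MISS; vc=[11]
#3 0x59→b11/s1 VC-HIT; vc=[9]
#4 0x5a→b11/s1 L1-HIT; vc=[9]
#5 0x5a→b11/s1 L1-HIT; vc=[9]
#6 0x58→b11/s1 L1-HIT; vc=[9]
#7 0x5a→b11/s1 L1-HIT; vc=[9]
#8 0x48→b9/s1 VC-HIT; vc=[11]
#9 0x5c→b11/s1 VC-HIT; vc=[9]

MISSES = 2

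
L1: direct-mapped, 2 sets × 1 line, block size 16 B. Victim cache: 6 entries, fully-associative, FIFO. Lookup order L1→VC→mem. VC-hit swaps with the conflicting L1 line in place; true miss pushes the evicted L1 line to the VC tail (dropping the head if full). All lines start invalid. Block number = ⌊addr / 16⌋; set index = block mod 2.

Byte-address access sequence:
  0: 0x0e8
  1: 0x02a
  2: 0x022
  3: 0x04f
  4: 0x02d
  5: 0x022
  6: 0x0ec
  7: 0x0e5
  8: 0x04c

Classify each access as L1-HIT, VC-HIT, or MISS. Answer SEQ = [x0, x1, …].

#0 0xe8→b14/s0 MISS; vc=[]
#1 0x2a→b2/s0 MISS; vc=[14]
#2 0x22→b2/s0 L1-HIT; vc=[14]
#3 0x4f→b4/s0 MISS; vc=[14,2]
#4 0x2d→b2/s0 VC-HIT; vc=[14,4]
#5 0x22→b2/s0 L1-HIT; vc=[14,4]
#6 0xec→b14/s0 VC-HIT; vc=[2,4]
#7 0xe5→b14/s0 L1-HIT; vc=[2,4]
#8 0x4c→b4/s0 VC-HIT; vc=[2,14]

SEQ = [MISS, MISS, L1-HIT, MISS, VC-HIT, L1-HIT, VC-HIT, L1-HIT, VC-HIT]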